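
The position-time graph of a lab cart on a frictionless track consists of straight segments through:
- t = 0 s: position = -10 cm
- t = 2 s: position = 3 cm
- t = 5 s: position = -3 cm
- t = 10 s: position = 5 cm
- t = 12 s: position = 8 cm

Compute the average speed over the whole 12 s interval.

Average speed = (total path length)/(elapsed time); on a piecewise-linear x-t graph the path length is Σ|Δx|.
0–2 s: |Δx| = |3 − -10| = 13 cm
2–5 s: |Δx| = |-3 − 3| = 6 cm
5–10 s: |Δx| = |5 − -3| = 8 cm
10–12 s: |Δx| = |8 − 5| = 3 cm
Total path = 30 cm; average speed = 30/12 = 2.5 cm/s.

2.5 cm/s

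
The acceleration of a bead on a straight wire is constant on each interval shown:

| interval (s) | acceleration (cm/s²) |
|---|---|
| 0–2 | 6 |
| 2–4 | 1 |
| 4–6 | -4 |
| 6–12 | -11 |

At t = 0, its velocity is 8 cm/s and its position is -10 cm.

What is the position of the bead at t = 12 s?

On each constant-a segment, Δv = aΔt and Δx = v₀Δt + ½aΔt²; chain segment to segment.
0–2 s: v starts 8 cm/s; Δx = 8·2 + ½·6·2² = 28 cm; v ends 20 cm/s.
2–4 s: v starts 20 cm/s; Δx = 20·2 + ½·1·2² = 42 cm; v ends 22 cm/s.
4–6 s: v starts 22 cm/s; Δx = 22·2 + ½·-4·2² = 36 cm; v ends 14 cm/s.
6–12 s: v starts 14 cm/s; Δx = 14·6 + ½·-11·6² = -114 cm; v ends -52 cm/s.
x(12) = -10 + Σ Δx = -18 cm.

-18 cm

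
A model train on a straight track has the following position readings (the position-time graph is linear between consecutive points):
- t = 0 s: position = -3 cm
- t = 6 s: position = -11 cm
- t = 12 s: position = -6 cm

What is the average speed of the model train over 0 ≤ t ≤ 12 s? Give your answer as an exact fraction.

13/12 cm/s

Average speed = (total path length)/(elapsed time); on a piecewise-linear x-t graph the path length is Σ|Δx|.
0–6 s: |Δx| = |-11 − -3| = 8 cm
6–12 s: |Δx| = |-6 − -11| = 5 cm
Total path = 13 cm; average speed = 13/12 = 13/12 cm/s.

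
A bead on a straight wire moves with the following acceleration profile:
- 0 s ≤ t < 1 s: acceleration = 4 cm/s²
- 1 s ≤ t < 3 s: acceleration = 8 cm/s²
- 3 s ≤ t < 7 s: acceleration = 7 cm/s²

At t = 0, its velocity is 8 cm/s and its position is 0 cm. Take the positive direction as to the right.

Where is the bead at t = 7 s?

On each constant-a segment, Δv = aΔt and Δx = v₀Δt + ½aΔt²; chain segment to segment.
0–1 s: v starts 8 cm/s; Δx = 8·1 + ½·4·1² = 10 cm; v ends 12 cm/s.
1–3 s: v starts 12 cm/s; Δx = 12·2 + ½·8·2² = 40 cm; v ends 28 cm/s.
3–7 s: v starts 28 cm/s; Δx = 28·4 + ½·7·4² = 168 cm; v ends 56 cm/s.
x(7) = 0 + Σ Δx = 218 cm.

218 cm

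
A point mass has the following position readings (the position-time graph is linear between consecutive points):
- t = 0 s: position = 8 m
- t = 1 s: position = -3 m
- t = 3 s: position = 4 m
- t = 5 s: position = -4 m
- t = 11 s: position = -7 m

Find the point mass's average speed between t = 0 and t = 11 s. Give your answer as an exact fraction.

Average speed = (total path length)/(elapsed time); on a piecewise-linear x-t graph the path length is Σ|Δx|.
0–1 s: |Δx| = |-3 − 8| = 11 m
1–3 s: |Δx| = |4 − -3| = 7 m
3–5 s: |Δx| = |-4 − 4| = 8 m
5–11 s: |Δx| = |-7 − -4| = 3 m
Total path = 29 m; average speed = 29/11 = 29/11 m/s.

29/11 m/s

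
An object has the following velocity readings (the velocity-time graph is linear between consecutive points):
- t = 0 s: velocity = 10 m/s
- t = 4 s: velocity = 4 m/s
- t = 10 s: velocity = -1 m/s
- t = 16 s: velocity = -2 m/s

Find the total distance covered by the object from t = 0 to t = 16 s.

Total distance travelled is ∫|v| dt — sum the magnitudes of each area piece.
0–4 s: |½(10 + 4)(4)| = 28 m
4–10 s: v = 0 at t = 8.8 s; triangle areas 9.6 + 0.6 = 10.2 m
10–16 s: |½(-1 + -2)(6)| = 9 m
Total distance = 47.2 m

47.2 m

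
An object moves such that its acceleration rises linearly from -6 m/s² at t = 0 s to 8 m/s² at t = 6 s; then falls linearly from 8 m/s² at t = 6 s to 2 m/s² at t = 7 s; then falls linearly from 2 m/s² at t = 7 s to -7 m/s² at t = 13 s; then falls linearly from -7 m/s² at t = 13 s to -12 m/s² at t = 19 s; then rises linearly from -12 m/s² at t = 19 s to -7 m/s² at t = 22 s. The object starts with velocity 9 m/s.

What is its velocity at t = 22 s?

Δv equals the area under the a-t graph; then v = v₀ + Δv.
0–6 s: ½(-6 + 8)(6) = 6 m/s
6–7 s: ½(8 + 2)(1) = 5 m/s
7–13 s: ½(2 + -7)(6) = -15 m/s
13–19 s: ½(-7 + -12)(6) = -57 m/s
19–22 s: ½(-12 + -7)(3) = -28.5 m/s
Δv = -89.5 m/s, so v(22) = 9 + (-89.5) = -80.5 m/s.

-80.5 m/s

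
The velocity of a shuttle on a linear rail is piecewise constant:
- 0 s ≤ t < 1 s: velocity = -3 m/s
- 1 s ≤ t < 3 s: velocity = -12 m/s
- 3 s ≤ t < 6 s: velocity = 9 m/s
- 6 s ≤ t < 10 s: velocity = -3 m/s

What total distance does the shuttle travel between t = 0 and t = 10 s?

Distance (not displacement) is the total path length: add the absolute areas under v-t.
0–1 s: |-3| × 1 = 3 m
1–3 s: |-12| × 2 = 24 m
3–6 s: |9| × 3 = 27 m
6–10 s: |-3| × 4 = 12 m
Total distance = 66 m

66 m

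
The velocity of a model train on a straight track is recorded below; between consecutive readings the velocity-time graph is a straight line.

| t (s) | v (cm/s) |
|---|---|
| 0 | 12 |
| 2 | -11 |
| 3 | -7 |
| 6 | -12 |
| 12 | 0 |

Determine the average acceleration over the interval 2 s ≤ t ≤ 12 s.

1.1 cm/s²

Average acceleration = Δv/Δt = (0 − -11)/(12 − 2) = 1.1 cm/s².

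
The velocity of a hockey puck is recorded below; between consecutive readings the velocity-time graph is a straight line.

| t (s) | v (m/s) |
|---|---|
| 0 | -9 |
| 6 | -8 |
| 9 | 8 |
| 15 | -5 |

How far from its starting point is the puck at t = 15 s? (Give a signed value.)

-42 m

Displacement is the signed area under the v-t curve.
0–6 s: ½(-9 + -8)(6) = -51 m
6–9 s: ½(-8 + 8)(3) = 0 m
9–15 s: ½(8 + -5)(6) = 9 m
Net displacement = -42 m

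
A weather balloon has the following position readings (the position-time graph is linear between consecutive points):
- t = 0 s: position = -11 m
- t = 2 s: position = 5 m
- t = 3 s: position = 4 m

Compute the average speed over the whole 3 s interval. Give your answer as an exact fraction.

Average speed = (total path length)/(elapsed time); on a piecewise-linear x-t graph the path length is Σ|Δx|.
0–2 s: |Δx| = |5 − -11| = 16 m
2–3 s: |Δx| = |4 − 5| = 1 m
Total path = 17 m; average speed = 17/3 = 17/3 m/s.

17/3 m/s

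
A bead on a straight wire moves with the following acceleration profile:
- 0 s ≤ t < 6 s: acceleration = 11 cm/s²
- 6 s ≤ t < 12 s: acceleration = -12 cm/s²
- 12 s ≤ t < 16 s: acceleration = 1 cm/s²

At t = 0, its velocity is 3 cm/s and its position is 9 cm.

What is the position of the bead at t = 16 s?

419 cm

On each constant-a segment, Δv = aΔt and Δx = v₀Δt + ½aΔt²; chain segment to segment.
0–6 s: v starts 3 cm/s; Δx = 3·6 + ½·11·6² = 216 cm; v ends 69 cm/s.
6–12 s: v starts 69 cm/s; Δx = 69·6 + ½·-12·6² = 198 cm; v ends -3 cm/s.
12–16 s: v starts -3 cm/s; Δx = -3·4 + ½·1·4² = -4 cm; v ends 1 cm/s.
x(16) = 9 + Σ Δx = 419 cm.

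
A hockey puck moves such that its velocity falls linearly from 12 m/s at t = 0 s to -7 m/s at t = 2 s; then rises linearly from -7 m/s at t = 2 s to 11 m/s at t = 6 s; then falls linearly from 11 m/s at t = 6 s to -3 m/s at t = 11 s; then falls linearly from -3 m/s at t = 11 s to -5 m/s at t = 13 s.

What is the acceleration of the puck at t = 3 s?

Acceleration is the slope of the v-t graph on 2–6 s: (11 − -7)/(6 − 2) = 4.5 m/s².

4.5 m/s²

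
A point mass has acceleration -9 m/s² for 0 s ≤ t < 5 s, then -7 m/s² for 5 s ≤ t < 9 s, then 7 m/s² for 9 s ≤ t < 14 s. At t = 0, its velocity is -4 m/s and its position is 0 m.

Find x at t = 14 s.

-682 m

On each constant-a segment, Δv = aΔt and Δx = v₀Δt + ½aΔt²; chain segment to segment.
0–5 s: v starts -4 m/s; Δx = -4·5 + ½·-9·5² = -132.5 m; v ends -49 m/s.
5–9 s: v starts -49 m/s; Δx = -49·4 + ½·-7·4² = -252 m; v ends -77 m/s.
9–14 s: v starts -77 m/s; Δx = -77·5 + ½·7·5² = -297.5 m; v ends -42 m/s.
x(14) = 0 + Σ Δx = -682 m.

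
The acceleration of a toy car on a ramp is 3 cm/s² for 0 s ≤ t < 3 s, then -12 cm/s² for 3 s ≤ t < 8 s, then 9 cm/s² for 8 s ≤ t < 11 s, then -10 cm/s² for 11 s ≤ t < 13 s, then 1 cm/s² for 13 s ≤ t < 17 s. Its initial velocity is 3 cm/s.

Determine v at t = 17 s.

Δv equals the area under the a-t graph; then v = v₀ + Δv.
0–3 s: 3 × 3 = 9 cm/s
3–8 s: -12 × 5 = -60 cm/s
8–11 s: 9 × 3 = 27 cm/s
11–13 s: -10 × 2 = -20 cm/s
13–17 s: 1 × 4 = 4 cm/s
Δv = -40 cm/s, so v(17) = 3 + (-40) = -37 cm/s.

-37 cm/s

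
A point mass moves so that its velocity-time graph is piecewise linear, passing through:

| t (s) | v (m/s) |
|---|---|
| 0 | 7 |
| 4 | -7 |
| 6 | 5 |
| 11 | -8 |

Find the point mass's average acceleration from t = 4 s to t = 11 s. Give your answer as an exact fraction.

-1/7 m/s²

Average acceleration = Δv/Δt = (-8 − -7)/(11 − 4) = -1/7 m/s².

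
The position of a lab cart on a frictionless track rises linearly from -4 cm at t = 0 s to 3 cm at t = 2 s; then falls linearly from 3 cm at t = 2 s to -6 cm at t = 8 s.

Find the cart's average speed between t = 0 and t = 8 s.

2 cm/s

Average speed = (total path length)/(elapsed time); on a piecewise-linear x-t graph the path length is Σ|Δx|.
0–2 s: |Δx| = |3 − -4| = 7 cm
2–8 s: |Δx| = |-6 − 3| = 9 cm
Total path = 16 cm; average speed = 16/8 = 2 cm/s.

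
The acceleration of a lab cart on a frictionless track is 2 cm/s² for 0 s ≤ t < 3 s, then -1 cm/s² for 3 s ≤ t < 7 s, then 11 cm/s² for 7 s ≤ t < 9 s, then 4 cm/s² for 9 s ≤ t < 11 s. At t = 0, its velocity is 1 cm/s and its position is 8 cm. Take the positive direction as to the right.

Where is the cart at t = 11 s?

On each constant-a segment, Δv = aΔt and Δx = v₀Δt + ½aΔt²; chain segment to segment.
0–3 s: v starts 1 cm/s; Δx = 1·3 + ½·2·3² = 12 cm; v ends 7 cm/s.
3–7 s: v starts 7 cm/s; Δx = 7·4 + ½·-1·4² = 20 cm; v ends 3 cm/s.
7–9 s: v starts 3 cm/s; Δx = 3·2 + ½·11·2² = 28 cm; v ends 25 cm/s.
9–11 s: v starts 25 cm/s; Δx = 25·2 + ½·4·2² = 58 cm; v ends 33 cm/s.
x(11) = 8 + Σ Δx = 126 cm.

126 cm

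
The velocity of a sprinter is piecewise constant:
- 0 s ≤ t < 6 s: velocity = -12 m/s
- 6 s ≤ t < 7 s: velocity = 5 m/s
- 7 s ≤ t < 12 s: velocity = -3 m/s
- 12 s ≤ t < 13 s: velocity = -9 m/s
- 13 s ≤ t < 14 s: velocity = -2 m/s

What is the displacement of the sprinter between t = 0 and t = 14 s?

-93 m

Displacement is the signed area under the v-t curve.
0–6 s: -12 × 6 = -72 m
6–7 s: 5 × 1 = 5 m
7–12 s: -3 × 5 = -15 m
12–13 s: -9 × 1 = -9 m
13–14 s: -2 × 1 = -2 m
Net displacement = -93 m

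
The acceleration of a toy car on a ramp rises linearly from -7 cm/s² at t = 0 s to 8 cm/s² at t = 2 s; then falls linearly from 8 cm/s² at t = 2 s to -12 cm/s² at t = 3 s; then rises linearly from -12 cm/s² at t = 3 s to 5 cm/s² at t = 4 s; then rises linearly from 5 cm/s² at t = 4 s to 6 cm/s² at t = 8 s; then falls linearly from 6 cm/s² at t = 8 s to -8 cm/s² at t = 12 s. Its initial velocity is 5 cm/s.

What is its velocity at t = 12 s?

Δv equals the area under the a-t graph; then v = v₀ + Δv.
0–2 s: ½(-7 + 8)(2) = 1 cm/s
2–3 s: ½(8 + -12)(1) = -2 cm/s
3–4 s: ½(-12 + 5)(1) = -3.5 cm/s
4–8 s: ½(5 + 6)(4) = 22 cm/s
8–12 s: ½(6 + -8)(4) = -4 cm/s
Δv = 13.5 cm/s, so v(12) = 5 + (13.5) = 18.5 cm/s.

18.5 cm/s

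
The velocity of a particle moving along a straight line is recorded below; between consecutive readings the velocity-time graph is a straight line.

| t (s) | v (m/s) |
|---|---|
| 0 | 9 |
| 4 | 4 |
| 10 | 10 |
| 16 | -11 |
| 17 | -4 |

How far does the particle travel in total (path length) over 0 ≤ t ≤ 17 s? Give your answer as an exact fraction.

1499/14 m

Total distance travelled is ∫|v| dt — sum the magnitudes of each area piece.
0–4 s: |½(9 + 4)(4)| = 26 m
4–10 s: |½(4 + 10)(6)| = 42 m
10–16 s: v = 0 at t = 90/7 s; triangle areas 100/7 + 121/7 = 221/7 m
16–17 s: |½(-11 + -4)(1)| = 7.5 m
Total distance = 1499/14 m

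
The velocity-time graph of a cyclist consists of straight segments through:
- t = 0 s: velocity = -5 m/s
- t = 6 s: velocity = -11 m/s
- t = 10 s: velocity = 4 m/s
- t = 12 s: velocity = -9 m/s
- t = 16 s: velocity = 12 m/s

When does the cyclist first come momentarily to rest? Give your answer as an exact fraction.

v changes sign on 6–10 s (from -11 to 4); the graph is linear there, so v = 0 at t = 6 + (11)·(10 − 6)/(4 − -11) = 134/15 s.

t = 134/15 s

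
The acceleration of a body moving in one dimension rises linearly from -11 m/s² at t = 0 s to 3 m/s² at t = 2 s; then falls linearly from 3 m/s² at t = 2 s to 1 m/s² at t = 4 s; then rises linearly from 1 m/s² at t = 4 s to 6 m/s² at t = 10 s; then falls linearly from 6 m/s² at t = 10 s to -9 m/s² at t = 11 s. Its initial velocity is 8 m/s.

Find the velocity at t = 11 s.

Δv equals the area under the a-t graph; then v = v₀ + Δv.
0–2 s: ½(-11 + 3)(2) = -8 m/s
2–4 s: ½(3 + 1)(2) = 4 m/s
4–10 s: ½(1 + 6)(6) = 21 m/s
10–11 s: ½(6 + -9)(1) = -1.5 m/s
Δv = 15.5 m/s, so v(11) = 8 + (15.5) = 23.5 m/s.

23.5 m/s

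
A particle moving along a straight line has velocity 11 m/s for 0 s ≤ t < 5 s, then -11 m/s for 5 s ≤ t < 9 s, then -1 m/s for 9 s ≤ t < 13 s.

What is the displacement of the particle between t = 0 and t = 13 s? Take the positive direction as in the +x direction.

7 m

Displacement is the signed area under the v-t curve.
0–5 s: 11 × 5 = 55 m
5–9 s: -11 × 4 = -44 m
9–13 s: -1 × 4 = -4 m
Net displacement = 7 m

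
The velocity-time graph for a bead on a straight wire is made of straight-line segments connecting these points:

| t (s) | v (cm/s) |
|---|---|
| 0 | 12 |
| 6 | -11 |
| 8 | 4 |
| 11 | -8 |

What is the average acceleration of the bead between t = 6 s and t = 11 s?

0.6 cm/s²

Average acceleration = Δv/Δt = (-8 − -11)/(11 − 6) = 0.6 cm/s².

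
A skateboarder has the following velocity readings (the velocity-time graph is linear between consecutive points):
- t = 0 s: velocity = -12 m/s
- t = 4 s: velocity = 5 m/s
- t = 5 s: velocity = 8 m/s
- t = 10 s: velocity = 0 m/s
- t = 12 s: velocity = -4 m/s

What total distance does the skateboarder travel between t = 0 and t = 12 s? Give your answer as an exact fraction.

Total distance travelled is ∫|v| dt — sum the magnitudes of each area piece.
0–4 s: v = 0 at t = 48/17 s; triangle areas 288/17 + 50/17 = 338/17 m
4–5 s: |½(5 + 8)(1)| = 6.5 m
5–10 s: |½(8 + 0)(5)| = 20 m
10–12 s: |½(0 + -4)(2)| = 4 m
Total distance = 1713/34 m

1713/34 m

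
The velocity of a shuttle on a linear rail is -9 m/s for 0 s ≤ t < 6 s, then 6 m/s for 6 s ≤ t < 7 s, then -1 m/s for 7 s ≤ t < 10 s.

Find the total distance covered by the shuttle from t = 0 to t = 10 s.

Distance (not displacement) is the total path length: add the absolute areas under v-t.
0–6 s: |-9| × 6 = 54 m
6–7 s: |6| × 1 = 6 m
7–10 s: |-1| × 3 = 3 m
Total distance = 63 m

63 m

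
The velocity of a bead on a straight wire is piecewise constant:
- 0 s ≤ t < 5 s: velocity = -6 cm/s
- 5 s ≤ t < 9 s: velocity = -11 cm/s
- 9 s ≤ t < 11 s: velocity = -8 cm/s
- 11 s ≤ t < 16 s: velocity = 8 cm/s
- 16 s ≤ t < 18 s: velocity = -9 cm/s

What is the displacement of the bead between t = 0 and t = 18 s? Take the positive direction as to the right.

Displacement is the signed area under the v-t curve.
0–5 s: -6 × 5 = -30 cm
5–9 s: -11 × 4 = -44 cm
9–11 s: -8 × 2 = -16 cm
11–16 s: 8 × 5 = 40 cm
16–18 s: -9 × 2 = -18 cm
Net displacement = -68 cm

-68 cm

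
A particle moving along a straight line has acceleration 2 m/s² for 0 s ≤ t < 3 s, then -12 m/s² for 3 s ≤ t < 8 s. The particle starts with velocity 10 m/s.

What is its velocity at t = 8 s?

-44 m/s

Δv equals the area under the a-t graph; then v = v₀ + Δv.
0–3 s: 2 × 3 = 6 m/s
3–8 s: -12 × 5 = -60 m/s
Δv = -54 m/s, so v(8) = 10 + (-54) = -44 m/s.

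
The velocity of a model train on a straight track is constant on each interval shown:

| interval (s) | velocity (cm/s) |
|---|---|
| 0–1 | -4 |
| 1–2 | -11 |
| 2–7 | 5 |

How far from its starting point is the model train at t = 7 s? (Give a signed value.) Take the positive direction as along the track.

Net displacement equals the area under the velocity-time graph (areas below the axis count negative).
0–1 s: -4 × 1 = -4 cm
1–2 s: -11 × 1 = -11 cm
2–7 s: 5 × 5 = 25 cm
Net displacement = 10 cm

10 cm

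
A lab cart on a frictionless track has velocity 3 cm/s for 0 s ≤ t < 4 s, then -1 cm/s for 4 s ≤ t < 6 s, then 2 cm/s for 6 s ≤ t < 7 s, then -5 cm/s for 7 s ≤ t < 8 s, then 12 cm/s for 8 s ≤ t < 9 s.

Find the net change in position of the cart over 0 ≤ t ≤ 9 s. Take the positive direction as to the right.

19 cm

Net displacement equals the area under the velocity-time graph (areas below the axis count negative).
0–4 s: 3 × 4 = 12 cm
4–6 s: -1 × 2 = -2 cm
6–7 s: 2 × 1 = 2 cm
7–8 s: -5 × 1 = -5 cm
8–9 s: 12 × 1 = 12 cm
Net displacement = 19 cm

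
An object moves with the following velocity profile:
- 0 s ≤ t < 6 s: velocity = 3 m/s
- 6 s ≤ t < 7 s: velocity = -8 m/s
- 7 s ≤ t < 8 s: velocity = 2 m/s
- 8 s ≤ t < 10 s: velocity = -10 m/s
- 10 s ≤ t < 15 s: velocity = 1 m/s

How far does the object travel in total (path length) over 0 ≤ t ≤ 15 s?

Total distance travelled is ∫|v| dt — sum the magnitudes of each area piece.
0–6 s: |3| × 6 = 18 m
6–7 s: |-8| × 1 = 8 m
7–8 s: |2| × 1 = 2 m
8–10 s: |-10| × 2 = 20 m
10–15 s: |1| × 5 = 5 m
Total distance = 53 m

53 m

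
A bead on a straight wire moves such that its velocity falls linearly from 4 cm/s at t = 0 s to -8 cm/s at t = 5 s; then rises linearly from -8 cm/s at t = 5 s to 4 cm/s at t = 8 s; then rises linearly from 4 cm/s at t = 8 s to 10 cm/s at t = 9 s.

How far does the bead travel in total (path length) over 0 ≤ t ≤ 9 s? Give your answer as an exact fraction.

Distance (not displacement) is the total path length: add the absolute areas under v-t.
0–5 s: v = 0 at t = 5/3 s; triangle areas 10/3 + 40/3 = 50/3 cm
5–8 s: v = 0 at t = 7 s; triangle areas 8 + 2 = 10 cm
8–9 s: |½(4 + 10)(1)| = 7 cm
Total distance = 101/3 cm

101/3 cm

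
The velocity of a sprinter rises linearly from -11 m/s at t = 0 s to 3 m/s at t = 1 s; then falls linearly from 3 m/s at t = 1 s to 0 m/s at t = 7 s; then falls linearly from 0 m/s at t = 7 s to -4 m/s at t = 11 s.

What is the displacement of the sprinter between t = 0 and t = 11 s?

Displacement is the signed area under the v-t curve.
0–1 s: ½(-11 + 3)(1) = -4 m
1–7 s: ½(3 + 0)(6) = 9 m
7–11 s: ½(0 + -4)(4) = -8 m
Net displacement = -3 m

-3 m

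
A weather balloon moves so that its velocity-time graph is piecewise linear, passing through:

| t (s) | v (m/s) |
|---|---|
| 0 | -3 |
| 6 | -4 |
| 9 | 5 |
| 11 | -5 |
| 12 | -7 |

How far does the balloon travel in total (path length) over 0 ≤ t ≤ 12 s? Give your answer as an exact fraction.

233/6 m

Distance (not displacement) is the total path length: add the absolute areas under v-t.
0–6 s: |½(-3 + -4)(6)| = 21 m
6–9 s: v = 0 at t = 22/3 s; triangle areas 8/3 + 25/6 = 41/6 m
9–11 s: v = 0 at t = 10 s; triangle areas 2.5 + 2.5 = 5 m
11–12 s: |½(-5 + -7)(1)| = 6 m
Total distance = 233/6 m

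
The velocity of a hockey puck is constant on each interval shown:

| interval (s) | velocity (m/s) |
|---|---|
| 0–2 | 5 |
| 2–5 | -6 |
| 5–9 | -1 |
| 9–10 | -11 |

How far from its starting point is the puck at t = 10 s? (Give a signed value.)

-23 m

Displacement is the signed area under the v-t curve.
0–2 s: 5 × 2 = 10 m
2–5 s: -6 × 3 = -18 m
5–9 s: -1 × 4 = -4 m
9–10 s: -11 × 1 = -11 m
Net displacement = -23 m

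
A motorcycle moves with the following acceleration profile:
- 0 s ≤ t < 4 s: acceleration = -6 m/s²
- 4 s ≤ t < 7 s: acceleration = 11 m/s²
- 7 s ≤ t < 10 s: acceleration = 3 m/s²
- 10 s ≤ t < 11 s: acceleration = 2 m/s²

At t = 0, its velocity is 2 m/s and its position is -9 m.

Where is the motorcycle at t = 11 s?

On each constant-a segment, Δv = aΔt and Δx = v₀Δt + ½aΔt²; chain segment to segment.
0–4 s: v starts 2 m/s; Δx = 2·4 + ½·-6·4² = -40 m; v ends -22 m/s.
4–7 s: v starts -22 m/s; Δx = -22·3 + ½·11·3² = -16.5 m; v ends 11 m/s.
7–10 s: v starts 11 m/s; Δx = 11·3 + ½·3·3² = 46.5 m; v ends 20 m/s.
10–11 s: v starts 20 m/s; Δx = 20·1 + ½·2·1² = 21 m; v ends 22 m/s.
x(11) = -9 + Σ Δx = 2 m.

2 m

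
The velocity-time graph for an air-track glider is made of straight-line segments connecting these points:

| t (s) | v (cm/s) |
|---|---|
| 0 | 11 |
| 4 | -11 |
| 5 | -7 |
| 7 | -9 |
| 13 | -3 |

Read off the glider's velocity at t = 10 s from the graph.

-6 cm/s

On 7–13 s the graph is linear from -9 to -3 cm/s: v(10) = -9 + (-3 − -9)·(10 − 7)/(13 − 7) = -6 cm/s.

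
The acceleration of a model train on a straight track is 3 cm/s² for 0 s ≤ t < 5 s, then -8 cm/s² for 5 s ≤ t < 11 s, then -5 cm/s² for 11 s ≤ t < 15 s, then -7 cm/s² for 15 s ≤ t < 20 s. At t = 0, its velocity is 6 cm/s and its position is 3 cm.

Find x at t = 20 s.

On each constant-a segment, Δv = aΔt and Δx = v₀Δt + ½aΔt²; chain segment to segment.
0–5 s: v starts 6 cm/s; Δx = 6·5 + ½·3·5² = 67.5 cm; v ends 21 cm/s.
5–11 s: v starts 21 cm/s; Δx = 21·6 + ½·-8·6² = -18 cm; v ends -27 cm/s.
11–15 s: v starts -27 cm/s; Δx = -27·4 + ½·-5·4² = -148 cm; v ends -47 cm/s.
15–20 s: v starts -47 cm/s; Δx = -47·5 + ½·-7·5² = -322.5 cm; v ends -82 cm/s.
x(20) = 3 + Σ Δx = -418 cm.

-418 cm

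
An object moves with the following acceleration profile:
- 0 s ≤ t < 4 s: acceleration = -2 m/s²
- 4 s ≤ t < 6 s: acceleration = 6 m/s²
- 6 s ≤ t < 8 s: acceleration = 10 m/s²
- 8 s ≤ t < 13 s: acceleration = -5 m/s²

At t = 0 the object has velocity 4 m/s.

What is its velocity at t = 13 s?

Δv equals the area under the a-t graph; then v = v₀ + Δv.
0–4 s: -2 × 4 = -8 m/s
4–6 s: 6 × 2 = 12 m/s
6–8 s: 10 × 2 = 20 m/s
8–13 s: -5 × 5 = -25 m/s
Δv = -1 m/s, so v(13) = 4 + (-1) = 3 m/s.

3 m/s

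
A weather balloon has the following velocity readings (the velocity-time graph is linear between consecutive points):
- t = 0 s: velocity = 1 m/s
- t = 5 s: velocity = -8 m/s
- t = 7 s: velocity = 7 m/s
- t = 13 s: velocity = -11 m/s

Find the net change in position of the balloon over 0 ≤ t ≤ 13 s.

-30.5 m

Displacement is the signed area under the v-t curve.
0–5 s: ½(1 + -8)(5) = -17.5 m
5–7 s: ½(-8 + 7)(2) = -1 m
7–13 s: ½(7 + -11)(6) = -12 m
Net displacement = -30.5 m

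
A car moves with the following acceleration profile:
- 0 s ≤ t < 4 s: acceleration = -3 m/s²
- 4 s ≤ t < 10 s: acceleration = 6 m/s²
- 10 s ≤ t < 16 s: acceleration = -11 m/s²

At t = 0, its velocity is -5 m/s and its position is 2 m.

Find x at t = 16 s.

-120 m

On each constant-a segment, Δv = aΔt and Δx = v₀Δt + ½aΔt²; chain segment to segment.
0–4 s: v starts -5 m/s; Δx = -5·4 + ½·-3·4² = -44 m; v ends -17 m/s.
4–10 s: v starts -17 m/s; Δx = -17·6 + ½·6·6² = 6 m; v ends 19 m/s.
10–16 s: v starts 19 m/s; Δx = 19·6 + ½·-11·6² = -84 m; v ends -47 m/s.
x(16) = 2 + Σ Δx = -120 m.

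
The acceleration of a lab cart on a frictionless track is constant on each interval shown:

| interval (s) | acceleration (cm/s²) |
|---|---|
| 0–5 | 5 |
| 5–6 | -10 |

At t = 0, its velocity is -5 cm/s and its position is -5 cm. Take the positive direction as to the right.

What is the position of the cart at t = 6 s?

On each constant-a segment, Δv = aΔt and Δx = v₀Δt + ½aΔt²; chain segment to segment.
0–5 s: v starts -5 cm/s; Δx = -5·5 + ½·5·5² = 37.5 cm; v ends 20 cm/s.
5–6 s: v starts 20 cm/s; Δx = 20·1 + ½·-10·1² = 15 cm; v ends 10 cm/s.
x(6) = -5 + Σ Δx = 47.5 cm.

47.5 cm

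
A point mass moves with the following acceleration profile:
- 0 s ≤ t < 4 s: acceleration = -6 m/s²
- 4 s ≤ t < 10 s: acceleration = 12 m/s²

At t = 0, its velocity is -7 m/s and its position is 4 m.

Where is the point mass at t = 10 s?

On each constant-a segment, Δv = aΔt and Δx = v₀Δt + ½aΔt²; chain segment to segment.
0–4 s: v starts -7 m/s; Δx = -7·4 + ½·-6·4² = -76 m; v ends -31 m/s.
4–10 s: v starts -31 m/s; Δx = -31·6 + ½·12·6² = 30 m; v ends 41 m/s.
x(10) = 4 + Σ Δx = -42 m.

-42 m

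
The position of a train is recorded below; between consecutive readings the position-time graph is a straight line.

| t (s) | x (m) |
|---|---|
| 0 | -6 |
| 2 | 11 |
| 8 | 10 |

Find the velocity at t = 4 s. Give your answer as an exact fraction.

-1/6 m/s

Velocity is the slope of the x-t graph on 2–8 s: (10 − 11)/(8 − 2) = -1/6 m/s.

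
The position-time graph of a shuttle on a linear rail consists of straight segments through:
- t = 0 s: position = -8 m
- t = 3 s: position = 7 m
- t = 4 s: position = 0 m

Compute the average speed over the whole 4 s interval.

Average speed = (total path length)/(elapsed time); on a piecewise-linear x-t graph the path length is Σ|Δx|.
0–3 s: |Δx| = |7 − -8| = 15 m
3–4 s: |Δx| = |0 − 7| = 7 m
Total path = 22 m; average speed = 22/4 = 5.5 m/s.

5.5 m/s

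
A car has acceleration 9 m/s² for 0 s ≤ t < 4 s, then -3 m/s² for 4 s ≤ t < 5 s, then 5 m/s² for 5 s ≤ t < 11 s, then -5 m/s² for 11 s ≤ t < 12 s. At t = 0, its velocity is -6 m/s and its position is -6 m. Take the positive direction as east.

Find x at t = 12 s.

On each constant-a segment, Δv = aΔt and Δx = v₀Δt + ½aΔt²; chain segment to segment.
0–4 s: v starts -6 m/s; Δx = -6·4 + ½·9·4² = 48 m; v ends 30 m/s.
4–5 s: v starts 30 m/s; Δx = 30·1 + ½·-3·1² = 28.5 m; v ends 27 m/s.
5–11 s: v starts 27 m/s; Δx = 27·6 + ½·5·6² = 252 m; v ends 57 m/s.
11–12 s: v starts 57 m/s; Δx = 57·1 + ½·-5·1² = 54.5 m; v ends 52 m/s.
x(12) = -6 + Σ Δx = 377 m.

377 m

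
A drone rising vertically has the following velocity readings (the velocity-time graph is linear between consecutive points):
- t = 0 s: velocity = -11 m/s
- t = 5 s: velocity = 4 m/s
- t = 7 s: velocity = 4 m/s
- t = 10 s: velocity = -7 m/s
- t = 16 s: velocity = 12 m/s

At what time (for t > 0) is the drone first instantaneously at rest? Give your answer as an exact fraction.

v changes sign on 0–5 s (from -11 to 4); the graph is linear there, so v = 0 at t = 0 + (11)·(5 − 0)/(4 − -11) = 11/3 s.

t = 11/3 s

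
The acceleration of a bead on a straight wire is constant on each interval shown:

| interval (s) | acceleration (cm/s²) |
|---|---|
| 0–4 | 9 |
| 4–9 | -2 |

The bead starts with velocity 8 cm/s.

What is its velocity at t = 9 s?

34 cm/s

Δv equals the area under the a-t graph; then v = v₀ + Δv.
0–4 s: 9 × 4 = 36 cm/s
4–9 s: -2 × 5 = -10 cm/s
Δv = 26 cm/s, so v(9) = 8 + (26) = 34 cm/s.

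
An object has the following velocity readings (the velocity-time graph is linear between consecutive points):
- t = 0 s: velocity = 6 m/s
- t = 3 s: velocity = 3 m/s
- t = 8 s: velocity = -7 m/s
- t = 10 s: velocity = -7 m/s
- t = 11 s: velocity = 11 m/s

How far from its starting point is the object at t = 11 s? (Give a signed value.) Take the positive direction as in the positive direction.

-8.5 m

Net displacement equals the area under the velocity-time graph (areas below the axis count negative).
0–3 s: ½(6 + 3)(3) = 13.5 m
3–8 s: ½(3 + -7)(5) = -10 m
8–10 s: -7 × 2 = -14 m
10–11 s: ½(-7 + 11)(1) = 2 m
Net displacement = -8.5 m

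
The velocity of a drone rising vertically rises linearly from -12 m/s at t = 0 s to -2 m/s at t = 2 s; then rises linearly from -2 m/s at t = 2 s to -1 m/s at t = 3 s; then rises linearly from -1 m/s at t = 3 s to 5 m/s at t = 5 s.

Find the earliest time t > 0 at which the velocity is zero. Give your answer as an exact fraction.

t = 10/3 s

v changes sign on 3–5 s (from -1 to 5); the graph is linear there, so v = 0 at t = 3 + (1)·(5 − 3)/(5 − -1) = 10/3 s.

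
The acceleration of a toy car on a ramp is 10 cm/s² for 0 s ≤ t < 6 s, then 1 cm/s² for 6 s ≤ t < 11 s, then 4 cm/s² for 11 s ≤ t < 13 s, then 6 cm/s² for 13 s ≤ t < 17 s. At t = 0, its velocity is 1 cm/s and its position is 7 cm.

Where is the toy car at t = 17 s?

On each constant-a segment, Δv = aΔt and Δx = v₀Δt + ½aΔt²; chain segment to segment.
0–6 s: v starts 1 cm/s; Δx = 1·6 + ½·10·6² = 186 cm; v ends 61 cm/s.
6–11 s: v starts 61 cm/s; Δx = 61·5 + ½·1·5² = 317.5 cm; v ends 66 cm/s.
11–13 s: v starts 66 cm/s; Δx = 66·2 + ½·4·2² = 140 cm; v ends 74 cm/s.
13–17 s: v starts 74 cm/s; Δx = 74·4 + ½·6·4² = 344 cm; v ends 98 cm/s.
x(17) = 7 + Σ Δx = 994.5 cm.

994.5 cm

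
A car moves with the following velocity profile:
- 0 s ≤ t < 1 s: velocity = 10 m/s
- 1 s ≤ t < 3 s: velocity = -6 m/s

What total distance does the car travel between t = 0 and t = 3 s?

22 m

Distance (not displacement) is the total path length: add the absolute areas under v-t.
0–1 s: |10| × 1 = 10 m
1–3 s: |-6| × 2 = 12 m
Total distance = 22 m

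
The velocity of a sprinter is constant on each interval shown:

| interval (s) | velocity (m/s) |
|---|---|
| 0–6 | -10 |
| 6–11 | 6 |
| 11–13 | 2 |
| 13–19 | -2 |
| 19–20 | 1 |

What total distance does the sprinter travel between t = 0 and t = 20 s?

107 m

Total distance travelled is ∫|v| dt — sum the magnitudes of each area piece.
0–6 s: |-10| × 6 = 60 m
6–11 s: |6| × 5 = 30 m
11–13 s: |2| × 2 = 4 m
13–19 s: |-2| × 6 = 12 m
19–20 s: |1| × 1 = 1 m
Total distance = 107 m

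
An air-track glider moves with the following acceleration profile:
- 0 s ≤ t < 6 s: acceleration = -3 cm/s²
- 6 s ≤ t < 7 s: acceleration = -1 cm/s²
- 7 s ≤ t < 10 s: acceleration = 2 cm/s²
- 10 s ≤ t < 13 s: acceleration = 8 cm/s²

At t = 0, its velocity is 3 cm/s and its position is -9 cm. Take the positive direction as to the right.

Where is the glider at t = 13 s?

On each constant-a segment, Δv = aΔt and Δx = v₀Δt + ½aΔt²; chain segment to segment.
0–6 s: v starts 3 cm/s; Δx = 3·6 + ½·-3·6² = -36 cm; v ends -15 cm/s.
6–7 s: v starts -15 cm/s; Δx = -15·1 + ½·-1·1² = -15.5 cm; v ends -16 cm/s.
7–10 s: v starts -16 cm/s; Δx = -16·3 + ½·2·3² = -39 cm; v ends -10 cm/s.
10–13 s: v starts -10 cm/s; Δx = -10·3 + ½·8·3² = 6 cm; v ends 14 cm/s.
x(13) = -9 + Σ Δx = -93.5 cm.

-93.5 cm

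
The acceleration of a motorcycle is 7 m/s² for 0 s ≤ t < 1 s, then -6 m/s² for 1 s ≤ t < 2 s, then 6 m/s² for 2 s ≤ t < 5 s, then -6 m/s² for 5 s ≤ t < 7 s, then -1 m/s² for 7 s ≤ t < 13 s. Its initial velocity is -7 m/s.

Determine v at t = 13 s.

Δv equals the area under the a-t graph; then v = v₀ + Δv.
0–1 s: 7 × 1 = 7 m/s
1–2 s: -6 × 1 = -6 m/s
2–5 s: 6 × 3 = 18 m/s
5–7 s: -6 × 2 = -12 m/s
7–13 s: -1 × 6 = -6 m/s
Δv = 1 m/s, so v(13) = -7 + (1) = -6 m/s.

-6 m/s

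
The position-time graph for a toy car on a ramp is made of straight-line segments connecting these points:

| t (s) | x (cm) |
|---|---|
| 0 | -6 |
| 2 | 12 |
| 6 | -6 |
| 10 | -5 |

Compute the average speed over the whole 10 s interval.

3.7 cm/s

Average speed = (total path length)/(elapsed time); on a piecewise-linear x-t graph the path length is Σ|Δx|.
0–2 s: |Δx| = |12 − -6| = 18 cm
2–6 s: |Δx| = |-6 − 12| = 18 cm
6–10 s: |Δx| = |-5 − -6| = 1 cm
Total path = 37 cm; average speed = 37/10 = 3.7 cm/s.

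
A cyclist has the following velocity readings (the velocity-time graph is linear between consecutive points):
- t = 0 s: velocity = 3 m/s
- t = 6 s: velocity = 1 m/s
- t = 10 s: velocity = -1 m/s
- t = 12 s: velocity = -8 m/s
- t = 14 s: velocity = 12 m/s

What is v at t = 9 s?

On 6–10 s the graph is linear from 1 to -1 m/s: v(9) = 1 + (-1 − 1)·(9 − 6)/(10 − 6) = -0.5 m/s.

-0.5 m/s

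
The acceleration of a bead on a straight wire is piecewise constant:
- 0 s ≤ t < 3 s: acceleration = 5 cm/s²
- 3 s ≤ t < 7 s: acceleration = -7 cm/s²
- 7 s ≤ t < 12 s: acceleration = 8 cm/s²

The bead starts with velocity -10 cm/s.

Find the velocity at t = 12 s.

17 cm/s

Δv equals the area under the a-t graph; then v = v₀ + Δv.
0–3 s: 5 × 3 = 15 cm/s
3–7 s: -7 × 4 = -28 cm/s
7–12 s: 8 × 5 = 40 cm/s
Δv = 27 cm/s, so v(12) = -10 + (27) = 17 cm/s.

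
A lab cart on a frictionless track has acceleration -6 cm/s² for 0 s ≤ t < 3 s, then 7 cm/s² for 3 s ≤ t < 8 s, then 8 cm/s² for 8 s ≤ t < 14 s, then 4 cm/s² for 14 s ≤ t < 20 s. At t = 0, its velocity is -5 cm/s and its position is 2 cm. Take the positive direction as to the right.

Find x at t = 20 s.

On each constant-a segment, Δv = aΔt and Δx = v₀Δt + ½aΔt²; chain segment to segment.
0–3 s: v starts -5 cm/s; Δx = -5·3 + ½·-6·3² = -42 cm; v ends -23 cm/s.
3–8 s: v starts -23 cm/s; Δx = -23·5 + ½·7·5² = -27.5 cm; v ends 12 cm/s.
8–14 s: v starts 12 cm/s; Δx = 12·6 + ½·8·6² = 216 cm; v ends 60 cm/s.
14–20 s: v starts 60 cm/s; Δx = 60·6 + ½·4·6² = 432 cm; v ends 84 cm/s.
x(20) = 2 + Σ Δx = 580.5 cm.

580.5 cm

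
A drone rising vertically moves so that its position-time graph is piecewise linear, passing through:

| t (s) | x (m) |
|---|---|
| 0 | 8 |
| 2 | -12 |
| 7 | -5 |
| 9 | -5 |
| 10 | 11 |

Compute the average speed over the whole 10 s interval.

4.3 m/s

Average speed = (total path length)/(elapsed time); on a piecewise-linear x-t graph the path length is Σ|Δx|.
0–2 s: |Δx| = |-12 − 8| = 20 m
2–7 s: |Δx| = |-5 − -12| = 7 m
7–9 s: |Δx| = |-5 − -5| = 0 m
9–10 s: |Δx| = |11 − -5| = 16 m
Total path = 43 m; average speed = 43/10 = 4.3 m/s.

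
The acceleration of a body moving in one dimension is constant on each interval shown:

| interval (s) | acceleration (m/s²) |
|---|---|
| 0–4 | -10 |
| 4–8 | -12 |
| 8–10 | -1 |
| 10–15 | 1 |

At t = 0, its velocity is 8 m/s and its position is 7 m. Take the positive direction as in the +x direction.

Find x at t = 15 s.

-824.5 m

On each constant-a segment, Δv = aΔt and Δx = v₀Δt + ½aΔt²; chain segment to segment.
0–4 s: v starts 8 m/s; Δx = 8·4 + ½·-10·4² = -48 m; v ends -32 m/s.
4–8 s: v starts -32 m/s; Δx = -32·4 + ½·-12·4² = -224 m; v ends -80 m/s.
8–10 s: v starts -80 m/s; Δx = -80·2 + ½·-1·2² = -162 m; v ends -82 m/s.
10–15 s: v starts -82 m/s; Δx = -82·5 + ½·1·5² = -397.5 m; v ends -77 m/s.
x(15) = 7 + Σ Δx = -824.5 m.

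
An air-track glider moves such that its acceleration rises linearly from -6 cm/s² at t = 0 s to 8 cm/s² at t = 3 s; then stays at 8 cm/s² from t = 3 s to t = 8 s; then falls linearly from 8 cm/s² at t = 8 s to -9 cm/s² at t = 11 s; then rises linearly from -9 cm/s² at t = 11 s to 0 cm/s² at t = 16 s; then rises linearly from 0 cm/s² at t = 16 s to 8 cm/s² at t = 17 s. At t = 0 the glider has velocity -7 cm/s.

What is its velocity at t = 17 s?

16 cm/s

Δv equals the area under the a-t graph; then v = v₀ + Δv.
0–3 s: ½(-6 + 8)(3) = 3 cm/s
3–8 s: 8 × 5 = 40 cm/s
8–11 s: ½(8 + -9)(3) = -1.5 cm/s
11–16 s: ½(-9 + 0)(5) = -22.5 cm/s
16–17 s: ½(0 + 8)(1) = 4 cm/s
Δv = 23 cm/s, so v(17) = -7 + (23) = 16 cm/s.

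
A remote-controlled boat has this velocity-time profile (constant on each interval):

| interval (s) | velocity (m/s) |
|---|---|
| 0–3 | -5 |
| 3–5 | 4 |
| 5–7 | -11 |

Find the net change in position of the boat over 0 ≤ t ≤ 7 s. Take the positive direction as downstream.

Net displacement equals the area under the velocity-time graph (areas below the axis count negative).
0–3 s: -5 × 3 = -15 m
3–5 s: 4 × 2 = 8 m
5–7 s: -11 × 2 = -22 m
Net displacement = -29 m

-29 m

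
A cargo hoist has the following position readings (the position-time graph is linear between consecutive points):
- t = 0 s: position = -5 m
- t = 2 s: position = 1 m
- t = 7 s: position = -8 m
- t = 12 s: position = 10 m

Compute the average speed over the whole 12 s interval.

Average speed = (total path length)/(elapsed time); on a piecewise-linear x-t graph the path length is Σ|Δx|.
0–2 s: |Δx| = |1 − -5| = 6 m
2–7 s: |Δx| = |-8 − 1| = 9 m
7–12 s: |Δx| = |10 − -8| = 18 m
Total path = 33 m; average speed = 33/12 = 2.75 m/s.

2.75 m/s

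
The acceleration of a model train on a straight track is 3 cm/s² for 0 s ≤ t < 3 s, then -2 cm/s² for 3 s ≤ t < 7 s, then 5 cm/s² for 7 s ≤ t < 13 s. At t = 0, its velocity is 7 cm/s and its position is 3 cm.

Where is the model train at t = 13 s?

On each constant-a segment, Δv = aΔt and Δx = v₀Δt + ½aΔt²; chain segment to segment.
0–3 s: v starts 7 cm/s; Δx = 7·3 + ½·3·3² = 34.5 cm; v ends 16 cm/s.
3–7 s: v starts 16 cm/s; Δx = 16·4 + ½·-2·4² = 48 cm; v ends 8 cm/s.
7–13 s: v starts 8 cm/s; Δx = 8·6 + ½·5·6² = 138 cm; v ends 38 cm/s.
x(13) = 3 + Σ Δx = 223.5 cm.

223.5 cm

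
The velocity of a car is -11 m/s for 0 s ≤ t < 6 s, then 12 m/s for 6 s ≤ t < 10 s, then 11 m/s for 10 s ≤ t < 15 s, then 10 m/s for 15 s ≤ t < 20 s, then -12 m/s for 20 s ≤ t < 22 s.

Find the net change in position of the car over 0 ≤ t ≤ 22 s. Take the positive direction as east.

63 m

Net displacement equals the area under the velocity-time graph (areas below the axis count negative).
0–6 s: -11 × 6 = -66 m
6–10 s: 12 × 4 = 48 m
10–15 s: 11 × 5 = 55 m
15–20 s: 10 × 5 = 50 m
20–22 s: -12 × 2 = -24 m
Net displacement = 63 m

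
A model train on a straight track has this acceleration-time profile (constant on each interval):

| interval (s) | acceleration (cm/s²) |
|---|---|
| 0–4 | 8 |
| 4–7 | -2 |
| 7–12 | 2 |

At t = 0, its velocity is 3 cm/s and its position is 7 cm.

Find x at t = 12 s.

On each constant-a segment, Δv = aΔt and Δx = v₀Δt + ½aΔt²; chain segment to segment.
0–4 s: v starts 3 cm/s; Δx = 3·4 + ½·8·4² = 76 cm; v ends 35 cm/s.
4–7 s: v starts 35 cm/s; Δx = 35·3 + ½·-2·3² = 96 cm; v ends 29 cm/s.
7–12 s: v starts 29 cm/s; Δx = 29·5 + ½·2·5² = 170 cm; v ends 39 cm/s.
x(12) = 7 + Σ Δx = 349 cm.

349 cm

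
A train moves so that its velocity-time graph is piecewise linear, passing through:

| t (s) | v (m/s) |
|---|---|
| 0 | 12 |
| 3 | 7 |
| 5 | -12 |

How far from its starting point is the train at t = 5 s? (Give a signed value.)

Displacement is the signed area under the v-t curve.
0–3 s: ½(12 + 7)(3) = 28.5 m
3–5 s: ½(7 + -12)(2) = -5 m
Net displacement = 23.5 m

23.5 m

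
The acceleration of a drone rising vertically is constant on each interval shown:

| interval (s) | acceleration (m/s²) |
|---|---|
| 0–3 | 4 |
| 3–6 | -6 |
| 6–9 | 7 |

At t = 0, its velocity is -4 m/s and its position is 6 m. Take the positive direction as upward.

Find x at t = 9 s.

On each constant-a segment, Δv = aΔt and Δx = v₀Δt + ½aΔt²; chain segment to segment.
0–3 s: v starts -4 m/s; Δx = -4·3 + ½·4·3² = 6 m; v ends 8 m/s.
3–6 s: v starts 8 m/s; Δx = 8·3 + ½·-6·3² = -3 m; v ends -10 m/s.
6–9 s: v starts -10 m/s; Δx = -10·3 + ½·7·3² = 1.5 m; v ends 11 m/s.
x(9) = 6 + Σ Δx = 10.5 m.

10.5 m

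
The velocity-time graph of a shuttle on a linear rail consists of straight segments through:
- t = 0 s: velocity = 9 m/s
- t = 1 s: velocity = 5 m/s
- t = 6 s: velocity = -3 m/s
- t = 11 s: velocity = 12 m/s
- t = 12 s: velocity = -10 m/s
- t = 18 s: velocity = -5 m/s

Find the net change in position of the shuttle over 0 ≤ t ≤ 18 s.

-9.5 m

Net displacement equals the area under the velocity-time graph (areas below the axis count negative).
0–1 s: ½(9 + 5)(1) = 7 m
1–6 s: ½(5 + -3)(5) = 5 m
6–11 s: ½(-3 + 12)(5) = 22.5 m
11–12 s: ½(12 + -10)(1) = 1 m
12–18 s: ½(-10 + -5)(6) = -45 m
Net displacement = -9.5 m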